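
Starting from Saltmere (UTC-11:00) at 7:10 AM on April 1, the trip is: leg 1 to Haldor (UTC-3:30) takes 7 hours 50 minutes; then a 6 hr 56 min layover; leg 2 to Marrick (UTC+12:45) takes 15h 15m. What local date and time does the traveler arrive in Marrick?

12:56 PM on Apr 3

Convert departure to UTC: 7:10 AM + 11:00 = 6:10 PM UTC on Apr 1.
Add 7 hours and 50 minutes leg 1 → 2:00 AM UTC (Apr 2).
Add 6 hours and 56 minutes layover in Haldor → 8:56 AM UTC.
Add 15 hours 15 minutes leg 2 → 12:11 AM UTC (Apr 3).
Marrick is UTC+12:45, so local arrival = 12:11 AM + 12:45 = 12:56 PM on Apr 3.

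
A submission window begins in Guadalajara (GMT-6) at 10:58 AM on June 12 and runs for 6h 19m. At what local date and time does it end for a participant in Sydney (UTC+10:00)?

9:17 AM on June 13

Convert start to UTC: 10:58 AM + 6:00 = 4:58 PM UTC on Jun 12.
Add 6 hours 19 minutes duration → 11:17 PM UTC.
Sydney is UTC+10:00, so local end time = 11:17 PM + 10:00 = 9:17 AM on Jun 13.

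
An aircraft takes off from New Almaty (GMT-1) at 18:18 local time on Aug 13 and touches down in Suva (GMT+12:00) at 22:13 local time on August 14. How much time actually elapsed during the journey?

Departure in UTC: 18:18 + 1:00 = 19:18 on Aug 13.
Arrival in UTC: 22:13 − 12:00 = 10:13 on Aug 14.
Elapsed = 10:13 − 19:18 (+1 day) = 14 hours 55 minutes.

14 hours 55 minutes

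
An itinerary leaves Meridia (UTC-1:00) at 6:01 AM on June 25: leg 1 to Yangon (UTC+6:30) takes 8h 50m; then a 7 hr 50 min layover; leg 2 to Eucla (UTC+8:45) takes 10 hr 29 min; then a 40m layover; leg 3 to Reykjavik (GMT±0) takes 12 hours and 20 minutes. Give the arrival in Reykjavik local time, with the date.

11:10 PM on June 26

Convert departure to UTC: 6:01 AM + 1:00 = 7:01 AM UTC on Jun 25.
Add 8 hours 50 minutes leg 1 → 3:51 PM UTC.
Add 7 hours and 50 minutes layover in Yangon → 11:41 PM UTC.
Add 10 hours 29 minutes leg 2 → 10:10 AM UTC (Jun 26).
Add 40 minutes layover in Eucla → 10:50 AM UTC.
Add 12 hours 20 minutes leg 3 → 11:10 PM UTC.
Reykjavik is UTC+0, so local arrival is the same: 11:10 PM on Jun 26.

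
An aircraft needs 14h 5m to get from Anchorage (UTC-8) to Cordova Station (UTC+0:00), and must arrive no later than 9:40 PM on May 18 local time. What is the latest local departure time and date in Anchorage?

Target arrival is already UTC: 9:40 PM on May 18.
Subtract 14 hours and 5 minutes → departure 7:35 AM UTC on May 18.
Anchorage is UTC−8:00: 7:35 AM − 8:00 = 11:35 PM on May 17.

11:35 PM on May 17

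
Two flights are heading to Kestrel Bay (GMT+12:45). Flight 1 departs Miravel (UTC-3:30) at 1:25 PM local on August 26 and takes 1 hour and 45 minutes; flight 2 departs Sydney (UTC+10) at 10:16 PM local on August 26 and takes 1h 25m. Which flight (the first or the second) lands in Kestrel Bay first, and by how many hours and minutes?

Flight 1 in UTC: 1:25 PM + 3:30 = 4:55 PM on Aug 26.
+1 hour and 45 minutes → arrive 6:40 PM UTC on Aug 26.
Flight 2 in UTC: 10:16 PM − 10:00 = 12:16 PM on Aug 26.
+1 hour and 25 minutes → arrive 1:41 PM UTC on Aug 26.
Flight 2 lands earlier by 4 hours 59 minutes.

the second, by 4 hours 59 minutes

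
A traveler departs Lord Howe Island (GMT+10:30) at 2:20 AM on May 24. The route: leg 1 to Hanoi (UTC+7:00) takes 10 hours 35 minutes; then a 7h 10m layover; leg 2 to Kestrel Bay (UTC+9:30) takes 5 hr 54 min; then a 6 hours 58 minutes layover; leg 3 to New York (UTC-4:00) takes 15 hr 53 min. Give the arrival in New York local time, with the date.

Convert departure to UTC: 2:20 AM − 10:30 = 3:50 PM UTC on May 23.
Add 10 hours 35 minutes leg 1 → 2:25 AM UTC (May 24).
Add 7 hours 10 minutes layover in Hanoi → 9:35 AM UTC.
Add 5 hours and 54 minutes leg 2 → 3:29 PM UTC.
Add 6 hours 58 minutes layover in Kestrel Bay → 10:27 PM UTC.
Add 15 hours and 53 minutes leg 3 → 2:20 PM UTC (May 25).
New York is UTC−4:00, so local arrival = 2:20 PM − 4:00 = 10:20 AM on May 25.

10:20 AM on May 25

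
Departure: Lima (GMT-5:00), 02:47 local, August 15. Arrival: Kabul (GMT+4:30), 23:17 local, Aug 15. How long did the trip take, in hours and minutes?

11 hours

Departure in UTC: 02:47 + 5:00 = 07:47 on Aug 15.
Arrival in UTC: 23:17 − 4:30 = 18:47 on Aug 15.
Elapsed = 18:47 − 07:47 = 11 hours.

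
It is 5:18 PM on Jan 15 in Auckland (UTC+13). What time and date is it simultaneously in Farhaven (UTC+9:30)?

In UTC: 5:18 PM − 13:00 = 4:18 AM on Jan 15.
Farhaven is UTC+9:30: 4:18 AM + 9:30 = 1:48 PM on Jan 15.

1:48 PM on Jan 15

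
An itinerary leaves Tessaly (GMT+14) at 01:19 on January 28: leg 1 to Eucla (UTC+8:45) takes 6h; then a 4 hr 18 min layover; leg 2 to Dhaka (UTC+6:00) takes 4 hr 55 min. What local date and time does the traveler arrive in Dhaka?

08:32 on January 28

Convert departure to UTC: 01:19 − 14:00 = 11:19 UTC on Jan 27.
Add 6 hours leg 1 → 17:19 UTC.
Add 4 hours 18 minutes layover in Eucla → 21:37 UTC.
Add 4 hours and 55 minutes leg 2 → 02:32 UTC (Jan 28).
Dhaka is UTC+6:00, so local arrival = 02:32 + 6:00 = 08:32 on Jan 28.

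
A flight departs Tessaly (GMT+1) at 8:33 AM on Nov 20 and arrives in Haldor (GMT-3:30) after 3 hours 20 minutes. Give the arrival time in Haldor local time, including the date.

Convert departure to UTC: 8:33 AM − 1:00 = 7:33 AM UTC on Nov 20.
Add 3 hours 20 minutes travel time → 10:53 AM UTC.
Haldor is UTC−3:30, so local arrival = 10:53 AM − 3:30 = 7:23 AM on Nov 20.

7:23 AM on November 20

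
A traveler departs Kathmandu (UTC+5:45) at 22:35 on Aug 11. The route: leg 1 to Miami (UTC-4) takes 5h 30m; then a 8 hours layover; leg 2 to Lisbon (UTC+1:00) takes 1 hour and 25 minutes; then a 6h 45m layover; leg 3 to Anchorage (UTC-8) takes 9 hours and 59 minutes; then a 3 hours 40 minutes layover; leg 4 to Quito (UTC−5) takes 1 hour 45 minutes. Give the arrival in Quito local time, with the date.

Convert departure to UTC: 22:35 − 5:45 = 16:50 UTC on Aug 11.
Add 5 hours 30 minutes leg 1 → 22:20 UTC.
Add 8 hours layover in Miami → 06:20 UTC (Aug 12).
Add 1 hour and 25 minutes leg 2 → 07:45 UTC.
Add 6 hours and 45 minutes layover in Lisbon → 14:30 UTC.
Add 9 hours and 59 minutes leg 3 → 00:29 UTC (Aug 13).
Add 3 hours and 40 minutes layover in Anchorage → 04:09 UTC.
Add 1 hour and 45 minutes leg 4 → 05:54 UTC.
Quito is UTC−5:00, so local arrival = 05:54 − 5:00 = 00:54 on Aug 13.

00:54 on August 13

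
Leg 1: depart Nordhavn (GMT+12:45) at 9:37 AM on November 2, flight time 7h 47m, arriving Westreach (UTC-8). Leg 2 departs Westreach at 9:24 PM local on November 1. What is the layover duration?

45 minutes

Convert departure to UTC: 9:37 AM − 12:45 = 8:52 PM UTC on Nov 1.
Add 7 hours 47 minutes flight time → 4:39 AM UTC (Nov 2).
Westreach is UTC−8:00, so local arrival = 4:39 AM − 8:00 = 8:39 PM on Nov 1.
Layover = 9:24 PM − 8:39 PM = 45 minutes.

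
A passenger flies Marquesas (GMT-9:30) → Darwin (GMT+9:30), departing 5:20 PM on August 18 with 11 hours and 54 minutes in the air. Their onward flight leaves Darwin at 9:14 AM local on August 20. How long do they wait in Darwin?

9 hours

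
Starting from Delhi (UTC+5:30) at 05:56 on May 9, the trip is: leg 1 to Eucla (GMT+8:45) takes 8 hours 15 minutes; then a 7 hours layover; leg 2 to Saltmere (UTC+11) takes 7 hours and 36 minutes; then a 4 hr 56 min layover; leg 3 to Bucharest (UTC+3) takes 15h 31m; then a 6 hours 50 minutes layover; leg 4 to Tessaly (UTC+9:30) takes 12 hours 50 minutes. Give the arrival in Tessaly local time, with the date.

Convert departure to UTC: 05:56 − 5:30 = 00:26 UTC on May 9.
Add 8 hours and 15 minutes leg 1 → 08:41 UTC.
Add 7 hours layover in Eucla → 15:41 UTC.
Add 7 hours and 36 minutes leg 2 → 23:17 UTC.
Add 4 hours and 56 minutes layover in Saltmere → 04:13 UTC (May 10).
Add 15 hours 31 minutes leg 3 → 19:44 UTC.
Add 6 hours and 50 minutes layover in Bucharest → 02:34 UTC (May 11).
Add 12 hours and 50 minutes leg 4 → 15:24 UTC.
Tessaly is UTC+9:30, so local arrival = 15:24 + 9:30 = 00:54 on May 12.

00:54 on May 12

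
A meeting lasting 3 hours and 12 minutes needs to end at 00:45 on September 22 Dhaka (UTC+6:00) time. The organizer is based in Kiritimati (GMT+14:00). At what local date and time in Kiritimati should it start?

Target end time in UTC: 00:45 − 6:00 = 18:45 on Sep 21.
Subtract 3 hours 12 minutes → start 15:33 UTC on Sep 21.
Kiritimati is UTC+14:00: 15:33 + 14:00 = 05:33 on Sep 22.

05:33 on Sep 22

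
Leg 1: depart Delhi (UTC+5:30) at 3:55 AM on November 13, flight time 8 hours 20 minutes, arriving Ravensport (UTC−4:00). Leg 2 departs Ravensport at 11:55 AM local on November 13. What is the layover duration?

Convert departure to UTC: 3:55 AM − 5:30 = 10:25 PM UTC on Nov 12.
Add 8 hours and 20 minutes flight time → 6:45 AM UTC (Nov 13).
Ravensport is UTC−4:00, so local arrival = 6:45 AM − 4:00 = 2:45 AM on Nov 13.
Layover = 11:55 AM − 2:45 AM = 9 hours 10 minutes.

9 hours 10 minutes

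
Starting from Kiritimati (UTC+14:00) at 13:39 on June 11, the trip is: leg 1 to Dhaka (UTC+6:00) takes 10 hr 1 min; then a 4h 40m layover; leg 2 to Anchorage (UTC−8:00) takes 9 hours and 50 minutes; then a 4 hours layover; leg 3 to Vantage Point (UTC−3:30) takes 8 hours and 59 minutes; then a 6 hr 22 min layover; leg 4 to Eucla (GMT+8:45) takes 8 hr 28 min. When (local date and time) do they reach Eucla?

Convert departure to UTC: 13:39 − 14:00 = 23:39 UTC on Jun 10.
Add 10 hours 1 minute leg 1 → 09:40 UTC (Jun 11).
Add 4 hours and 40 minutes layover in Dhaka → 14:20 UTC.
Add 9 hours and 50 minutes leg 2 → 00:10 UTC (Jun 12).
Add 4 hours layover in Anchorage → 04:10 UTC.
Add 8 hours and 59 minutes leg 3 → 13:09 UTC.
Add 6 hours and 22 minutes layover in Vantage Point → 19:31 UTC.
Add 8 hours and 28 minutes leg 4 → 03:59 UTC (Jun 13).
Eucla is UTC+8:45, so local arrival = 03:59 + 8:45 = 12:44 on Jun 13.

12:44 on June 13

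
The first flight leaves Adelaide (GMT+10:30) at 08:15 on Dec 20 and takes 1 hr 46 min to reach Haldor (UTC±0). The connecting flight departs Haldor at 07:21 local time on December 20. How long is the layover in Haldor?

Convert departure to UTC: 08:15 − 10:30 = 21:45 UTC on Dec 19.
Add 1 hour 46 minutes flight time → 23:31 UTC.
Haldor is UTC+0, so local arrival is the same: 23:31 on Dec 19.
Layover = 07:21 − 23:31 (+1 day) = 7 hours 50 minutes.

7 hours 50 minutes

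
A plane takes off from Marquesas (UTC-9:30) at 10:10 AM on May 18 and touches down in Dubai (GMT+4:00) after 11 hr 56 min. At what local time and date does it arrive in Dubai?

Dubai is 13:30 ahead of Marquesas.
After 11 hours and 56 minutes it is 10:06 PM in Marquesas.
Shift by the zone difference: 10:06 PM + 13:30 = 11:36 AM on May 19 in Dubai.

11:36 AM on May 19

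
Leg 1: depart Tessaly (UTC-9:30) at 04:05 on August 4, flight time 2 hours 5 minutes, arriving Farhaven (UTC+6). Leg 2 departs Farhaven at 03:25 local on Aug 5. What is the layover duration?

Convert departure to UTC: 04:05 + 9:30 = 13:35 UTC on Aug 4.
Add 2 hours and 5 minutes flight time → 15:40 UTC.
Farhaven is UTC+6:00, so local arrival = 15:40 + 6:00 = 21:40 on Aug 4.
Layover = 03:25 − 21:40 (+1 day) = 5 hours 45 minutes.

5 hours 45 minutes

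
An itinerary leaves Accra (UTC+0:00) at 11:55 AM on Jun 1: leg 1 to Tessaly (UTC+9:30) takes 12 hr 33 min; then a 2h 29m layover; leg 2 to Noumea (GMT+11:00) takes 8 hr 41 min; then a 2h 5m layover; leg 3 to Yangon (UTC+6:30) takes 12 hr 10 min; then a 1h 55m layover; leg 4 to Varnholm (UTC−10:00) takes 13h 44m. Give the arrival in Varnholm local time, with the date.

7:32 AM on Jun 3

Accra is at UTC+0, so departure is already 11:55 AM UTC on Jun 1.
Add 12 hours 33 minutes leg 1 → 12:28 AM UTC (Jun 2).
Add 2 hours 29 minutes layover in Tessaly → 2:57 AM UTC.
Add 8 hours 41 minutes leg 2 → 11:38 AM UTC.
Add 2 hours 5 minutes layover in Noumea → 1:43 PM UTC.
Add 12 hours and 10 minutes leg 3 → 1:53 AM UTC (Jun 3).
Add 1 hour and 55 minutes layover in Yangon → 3:48 AM UTC.
Add 13 hours and 44 minutes leg 4 → 5:32 PM UTC.
Varnholm is UTC−10:00, so local arrival = 5:32 PM − 10:00 = 7:32 AM on Jun 3.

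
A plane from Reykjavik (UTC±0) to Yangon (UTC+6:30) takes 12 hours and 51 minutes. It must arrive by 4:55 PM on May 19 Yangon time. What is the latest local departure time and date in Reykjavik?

Target arrival in UTC: 4:55 PM − 6:30 = 10:25 AM on May 19.
Subtract 12 hours and 51 minutes → departure 9:34 PM UTC on May 18.
Reykjavik is UTC+0, so departure is 9:34 PM on May 18.

9:34 PM on May 18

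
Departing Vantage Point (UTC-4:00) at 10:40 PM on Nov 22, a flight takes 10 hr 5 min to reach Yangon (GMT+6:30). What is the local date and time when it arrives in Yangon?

7:15 PM on Nov 23

Yangon is 10:30 ahead of Vantage Point.
After 10 hours 5 minutes it is 8:45 AM (Nov 23) in Vantage Point.
Shift by the zone difference: 8:45 AM + 10:30 = 7:15 PM on Nov 23 in Yangon.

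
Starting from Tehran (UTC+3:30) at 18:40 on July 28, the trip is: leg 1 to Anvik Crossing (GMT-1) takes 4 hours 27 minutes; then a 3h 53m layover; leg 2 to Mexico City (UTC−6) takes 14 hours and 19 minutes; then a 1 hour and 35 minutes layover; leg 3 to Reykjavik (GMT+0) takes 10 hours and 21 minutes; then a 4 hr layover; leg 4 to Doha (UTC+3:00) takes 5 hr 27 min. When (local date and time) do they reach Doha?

Convert departure to UTC: 18:40 − 3:30 = 15:10 UTC on Jul 28.
Add 4 hours 27 minutes leg 1 → 19:37 UTC.
Add 3 hours and 53 minutes layover in Anvik Crossing → 23:30 UTC.
Add 14 hours 19 minutes leg 2 → 13:49 UTC (Jul 29).
Add 1 hour and 35 minutes layover in Mexico City → 15:24 UTC.
Add 10 hours and 21 minutes leg 3 → 01:45 UTC (Jul 30).
Add 4 hours layover in Reykjavik → 05:45 UTC.
Add 5 hours and 27 minutes leg 4 → 11:12 UTC.
Doha is UTC+3:00, so local arrival = 11:12 + 3:00 = 14:12 on Jul 30.

14:12 on July 30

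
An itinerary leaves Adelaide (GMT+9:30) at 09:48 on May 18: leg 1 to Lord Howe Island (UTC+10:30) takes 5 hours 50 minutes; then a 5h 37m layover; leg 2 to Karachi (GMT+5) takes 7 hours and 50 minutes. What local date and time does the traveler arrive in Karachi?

00:35 on May 19

Convert departure to UTC: 09:48 − 9:30 = 00:18 UTC on May 18.
Add 5 hours and 50 minutes leg 1 → 06:08 UTC.
Add 5 hours 37 minutes layover in Lord Howe Island → 11:45 UTC.
Add 7 hours and 50 minutes leg 2 → 19:35 UTC.
Karachi is UTC+5:00, so local arrival = 19:35 + 5:00 = 00:35 on May 19.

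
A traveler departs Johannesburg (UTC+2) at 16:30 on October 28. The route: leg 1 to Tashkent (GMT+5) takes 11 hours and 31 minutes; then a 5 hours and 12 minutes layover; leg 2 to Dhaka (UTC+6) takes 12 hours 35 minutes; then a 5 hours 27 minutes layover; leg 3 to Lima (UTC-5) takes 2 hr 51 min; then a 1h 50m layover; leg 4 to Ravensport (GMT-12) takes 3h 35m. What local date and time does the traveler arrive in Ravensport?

Convert departure to UTC: 16:30 − 2:00 = 14:30 UTC on Oct 28.
Add 11 hours 31 minutes leg 1 → 02:01 UTC (Oct 29).
Add 5 hours and 12 minutes layover in Tashkent → 07:13 UTC.
Add 12 hours 35 minutes leg 2 → 19:48 UTC.
Add 5 hours 27 minutes layover in Dhaka → 01:15 UTC (Oct 30).
Add 2 hours 51 minutes leg 3 → 04:06 UTC.
Add 1 hour and 50 minutes layover in Lima → 05:56 UTC.
Add 3 hours and 35 minutes leg 4 → 09:31 UTC.
Ravensport is UTC−12:00, so local arrival = 09:31 − 12:00 = 21:31 on Oct 29.

21:31 on October 29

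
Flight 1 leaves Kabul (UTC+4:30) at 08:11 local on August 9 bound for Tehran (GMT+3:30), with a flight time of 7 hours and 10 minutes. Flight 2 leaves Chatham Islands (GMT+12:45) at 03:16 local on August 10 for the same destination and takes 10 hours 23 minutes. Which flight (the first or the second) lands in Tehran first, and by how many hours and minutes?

the first, by 14 hours 3 minutes

Flight 1 in UTC: 08:11 − 4:30 = 03:41 on Aug 9.
+7 hours 10 minutes → arrive 10:51 UTC on Aug 9.
Flight 2 in UTC: 03:16 − 12:45 = 14:31 on Aug 9.
+10 hours and 23 minutes → arrive 00:54 UTC on Aug 10.
Flight 1 lands earlier by 14 hours 3 minutes.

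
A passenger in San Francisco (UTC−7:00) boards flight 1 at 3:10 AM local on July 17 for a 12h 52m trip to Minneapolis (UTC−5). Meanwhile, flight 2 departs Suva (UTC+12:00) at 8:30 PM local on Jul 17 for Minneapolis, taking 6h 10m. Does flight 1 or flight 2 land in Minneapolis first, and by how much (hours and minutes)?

the second, by 8 hours 22 minutes

Flight 1 in UTC: 3:10 AM + 7:00 = 10:10 AM on Jul 17.
+12 hours and 52 minutes → arrive 11:02 PM UTC on Jul 17.
Flight 2 in UTC: 8:30 PM − 12:00 = 8:30 AM on Jul 17.
+6 hours 10 minutes → arrive 2:40 PM UTC on Jul 17.
Flight 2 lands earlier by 8 hours 22 minutes.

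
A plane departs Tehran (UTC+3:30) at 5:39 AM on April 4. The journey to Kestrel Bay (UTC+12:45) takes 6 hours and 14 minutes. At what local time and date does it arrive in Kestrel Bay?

9:08 PM on April 4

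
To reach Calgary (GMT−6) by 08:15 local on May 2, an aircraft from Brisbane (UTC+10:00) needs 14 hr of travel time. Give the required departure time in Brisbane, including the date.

Target arrival in UTC: 08:15 + 6:00 = 14:15 on May 2.
Subtract 14 hours → departure 00:15 UTC on May 2.
Brisbane is UTC+10:00: 00:15 + 10:00 = 10:15 on May 2.

10:15 on May 2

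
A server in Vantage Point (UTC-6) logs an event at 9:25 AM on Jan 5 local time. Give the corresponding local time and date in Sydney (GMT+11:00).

2:25 AM on January 6

In UTC: 9:25 AM + 6:00 = 3:25 PM on Jan 5.
Sydney is UTC+11:00: 3:25 PM + 11:00 = 2:25 AM on Jan 6.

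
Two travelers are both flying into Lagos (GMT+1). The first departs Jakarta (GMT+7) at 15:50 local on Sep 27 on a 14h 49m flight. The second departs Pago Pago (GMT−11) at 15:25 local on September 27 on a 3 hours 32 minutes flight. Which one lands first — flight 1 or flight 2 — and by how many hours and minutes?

the first, by 6 hours 18 minutes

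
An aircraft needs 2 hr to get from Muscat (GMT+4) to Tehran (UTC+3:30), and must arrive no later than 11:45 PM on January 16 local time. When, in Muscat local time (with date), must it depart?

10:15 PM on Jan 16

Target arrival in UTC: 11:45 PM − 3:30 = 8:15 PM on Jan 16.
Subtract 2 hours → departure 6:15 PM UTC on Jan 16.
Muscat is UTC+4:00: 6:15 PM + 4:00 = 10:15 PM on Jan 16.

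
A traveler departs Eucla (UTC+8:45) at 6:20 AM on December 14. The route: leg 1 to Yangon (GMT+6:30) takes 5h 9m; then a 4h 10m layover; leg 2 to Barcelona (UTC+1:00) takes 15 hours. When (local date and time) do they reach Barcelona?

10:54 PM on December 14

Convert departure to UTC: 6:20 AM − 8:45 = 9:35 PM UTC on Dec 13.
Add 5 hours 9 minutes leg 1 → 2:44 AM UTC (Dec 14).
Add 4 hours 10 minutes layover in Yangon → 6:54 AM UTC.
Add 15 hours leg 2 → 9:54 PM UTC.
Barcelona is UTC+1:00, so local arrival = 9:54 PM + 1:00 = 10:54 PM on Dec 14.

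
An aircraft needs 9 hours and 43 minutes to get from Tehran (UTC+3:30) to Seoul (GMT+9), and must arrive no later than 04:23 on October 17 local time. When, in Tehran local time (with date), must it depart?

Target arrival in UTC: 04:23 − 9:00 = 19:23 on Oct 16.
Subtract 9 hours and 43 minutes → departure 09:40 UTC on Oct 16.
Tehran is UTC+3:30: 09:40 + 3:30 = 13:10 on Oct 16.

13:10 on Oct 16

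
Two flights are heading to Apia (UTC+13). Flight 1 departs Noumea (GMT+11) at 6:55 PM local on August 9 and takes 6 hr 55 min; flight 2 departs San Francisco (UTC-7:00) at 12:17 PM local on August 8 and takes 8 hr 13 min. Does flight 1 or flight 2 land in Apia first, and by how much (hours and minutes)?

Flight 1 in UTC: 6:55 PM − 11:00 = 7:55 AM on Aug 9.
+6 hours 55 minutes → arrive 2:50 PM UTC on Aug 9.
Flight 2 in UTC: 12:17 PM + 7:00 = 7:17 PM on Aug 8.
+8 hours 13 minutes → arrive 3:30 AM UTC on Aug 9.
Flight 2 lands earlier by 11 hours 20 minutes.

the second, by 11 hours 20 minutes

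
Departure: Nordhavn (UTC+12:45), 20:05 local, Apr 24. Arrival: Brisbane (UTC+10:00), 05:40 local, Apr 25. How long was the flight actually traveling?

Departure in UTC: 20:05 − 12:45 = 07:20 on Apr 24.
Arrival in UTC: 05:40 − 10:00 = 19:40 on Apr 24.
Elapsed = 19:40 − 07:20 = 12 hours 20 minutes.

12 hours 20 minutes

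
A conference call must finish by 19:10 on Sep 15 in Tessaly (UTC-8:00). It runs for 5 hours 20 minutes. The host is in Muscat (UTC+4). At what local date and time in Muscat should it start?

01:50 on Sep 16

Target end time in UTC: 19:10 + 8:00 = 03:10 on Sep 16.
Subtract 5 hours 20 minutes → start 21:50 UTC on Sep 15.
Muscat is UTC+4:00: 21:50 + 4:00 = 01:50 on Sep 16.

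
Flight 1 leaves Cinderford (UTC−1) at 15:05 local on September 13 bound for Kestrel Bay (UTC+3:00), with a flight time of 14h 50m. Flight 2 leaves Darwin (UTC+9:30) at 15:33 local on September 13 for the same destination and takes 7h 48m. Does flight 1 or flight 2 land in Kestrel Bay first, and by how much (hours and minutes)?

the second, by 17 hours 4 minutes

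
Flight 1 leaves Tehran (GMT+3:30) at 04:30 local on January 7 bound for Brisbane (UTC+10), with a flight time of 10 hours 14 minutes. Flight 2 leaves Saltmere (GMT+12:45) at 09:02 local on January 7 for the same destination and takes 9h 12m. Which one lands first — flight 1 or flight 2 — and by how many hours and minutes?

the second, by 5 hours 45 minutes

Flight 1 in UTC: 04:30 − 3:30 = 01:00 on Jan 7.
+10 hours and 14 minutes → arrive 11:14 UTC on Jan 7.
Flight 2 in UTC: 09:02 − 12:45 = 20:17 on Jan 6.
+9 hours and 12 minutes → arrive 05:29 UTC on Jan 7.
Flight 2 lands earlier by 5 hours 45 minutes.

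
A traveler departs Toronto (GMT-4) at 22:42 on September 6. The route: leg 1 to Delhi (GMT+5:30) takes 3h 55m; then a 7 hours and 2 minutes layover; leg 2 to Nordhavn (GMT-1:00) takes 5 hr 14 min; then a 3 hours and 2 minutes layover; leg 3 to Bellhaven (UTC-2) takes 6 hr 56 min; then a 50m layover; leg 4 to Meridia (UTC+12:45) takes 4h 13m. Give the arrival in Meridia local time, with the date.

22:39 on September 8

Convert departure to UTC: 22:42 + 4:00 = 02:42 UTC on Sep 7.
Add 3 hours 55 minutes leg 1 → 06:37 UTC.
Add 7 hours and 2 minutes layover in Delhi → 13:39 UTC.
Add 5 hours and 14 minutes leg 2 → 18:53 UTC.
Add 3 hours and 2 minutes layover in Nordhavn → 21:55 UTC.
Add 6 hours 56 minutes leg 3 → 04:51 UTC (Sep 8).
Add 50 minutes layover in Bellhaven → 05:41 UTC.
Add 4 hours 13 minutes leg 4 → 09:54 UTC.
Meridia is UTC+12:45, so local arrival = 09:54 + 12:45 = 22:39 on Sep 8.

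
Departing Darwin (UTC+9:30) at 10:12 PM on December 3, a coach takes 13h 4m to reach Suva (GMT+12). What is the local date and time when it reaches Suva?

1:46 PM on December 4

Suva is 2:30 ahead of Darwin.
After 13 hours 4 minutes it is 11:16 AM (Dec 4) in Darwin.
Shift by the zone difference: 11:16 AM + 2:30 = 1:46 PM on Dec 4 in Suva.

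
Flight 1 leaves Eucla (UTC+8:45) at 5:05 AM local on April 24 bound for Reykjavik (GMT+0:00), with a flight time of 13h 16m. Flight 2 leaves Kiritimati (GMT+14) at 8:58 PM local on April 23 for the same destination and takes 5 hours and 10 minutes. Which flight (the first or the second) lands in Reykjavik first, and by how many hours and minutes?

the second, by 21 hours 28 minutes

Flight 1 in UTC: 5:05 AM − 8:45 = 8:20 PM on Apr 23.
+13 hours and 16 minutes → arrive 9:36 AM UTC on Apr 24.
Flight 2 in UTC: 8:58 PM − 14:00 = 6:58 AM on Apr 23.
+5 hours 10 minutes → arrive 12:08 PM UTC on Apr 23.
Flight 2 lands earlier by 21 hours 28 minutes.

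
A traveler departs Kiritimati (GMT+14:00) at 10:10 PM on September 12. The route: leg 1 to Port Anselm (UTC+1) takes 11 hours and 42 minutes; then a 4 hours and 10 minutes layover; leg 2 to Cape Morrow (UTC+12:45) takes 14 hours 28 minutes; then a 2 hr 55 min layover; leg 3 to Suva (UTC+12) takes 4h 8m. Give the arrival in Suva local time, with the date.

9:33 AM on Sep 14

Convert departure to UTC: 10:10 PM − 14:00 = 8:10 AM UTC on Sep 12.
Add 11 hours 42 minutes leg 1 → 7:52 PM UTC.
Add 4 hours and 10 minutes layover in Port Anselm → 12:02 AM UTC (Sep 13).
Add 14 hours and 28 minutes leg 2 → 2:30 PM UTC.
Add 2 hours 55 minutes layover in Cape Morrow → 5:25 PM UTC.
Add 4 hours and 8 minutes leg 3 → 9:33 PM UTC.
Suva is UTC+12:00, so local arrival = 9:33 PM + 12:00 = 9:33 AM on Sep 14.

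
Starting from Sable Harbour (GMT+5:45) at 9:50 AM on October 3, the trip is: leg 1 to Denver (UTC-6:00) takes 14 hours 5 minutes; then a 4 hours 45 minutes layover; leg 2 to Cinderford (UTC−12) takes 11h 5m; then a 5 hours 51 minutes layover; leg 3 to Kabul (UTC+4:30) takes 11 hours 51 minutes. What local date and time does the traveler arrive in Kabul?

8:12 AM on October 5

Convert departure to UTC: 9:50 AM − 5:45 = 4:05 AM UTC on Oct 3.
Add 14 hours 5 minutes leg 1 → 6:10 PM UTC.
Add 4 hours and 45 minutes layover in Denver → 10:55 PM UTC.
Add 11 hours 5 minutes leg 2 → 10:00 AM UTC (Oct 4).
Add 5 hours 51 minutes layover in Cinderford → 3:51 PM UTC.
Add 11 hours and 51 minutes leg 3 → 3:42 AM UTC (Oct 5).
Kabul is UTC+4:30, so local arrival = 3:42 AM + 4:30 = 8:12 AM on Oct 5.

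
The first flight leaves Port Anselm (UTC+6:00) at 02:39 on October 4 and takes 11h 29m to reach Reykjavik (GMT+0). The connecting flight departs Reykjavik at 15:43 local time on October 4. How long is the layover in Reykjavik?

Convert departure to UTC: 02:39 − 6:00 = 20:39 UTC on Oct 3.
Add 11 hours 29 minutes flight time → 08:08 UTC (Oct 4).
Reykjavik is UTC+0, so local arrival is the same: 08:08 on Oct 4.
Layover = 15:43 − 08:08 = 7 hours 35 minutes.

7 hours 35 minutes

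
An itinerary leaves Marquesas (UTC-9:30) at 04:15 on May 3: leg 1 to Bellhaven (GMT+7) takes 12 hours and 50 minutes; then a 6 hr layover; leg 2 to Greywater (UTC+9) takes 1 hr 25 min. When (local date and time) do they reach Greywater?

Convert departure to UTC: 04:15 + 9:30 = 13:45 UTC on May 3.
Add 12 hours and 50 minutes leg 1 → 02:35 UTC (May 4).
Add 6 hours layover in Bellhaven → 08:35 UTC.
Add 1 hour and 25 minutes leg 2 → 10:00 UTC.
Greywater is UTC+9:00, so local arrival = 10:00 + 9:00 = 19:00 on May 4.

19:00 on May 4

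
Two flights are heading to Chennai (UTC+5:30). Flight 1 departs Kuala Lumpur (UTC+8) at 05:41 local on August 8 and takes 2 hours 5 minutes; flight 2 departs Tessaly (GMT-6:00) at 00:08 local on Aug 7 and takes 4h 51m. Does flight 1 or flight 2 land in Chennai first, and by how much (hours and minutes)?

Flight 1 in UTC: 05:41 − 8:00 = 21:41 on Aug 7.
+2 hours and 5 minutes → arrive 23:46 UTC on Aug 7.
Flight 2 in UTC: 00:08 + 6:00 = 06:08 on Aug 7.
+4 hours and 51 minutes → arrive 10:59 UTC on Aug 7.
Flight 2 lands earlier by 12 hours 47 minutes.

the second, by 12 hours 47 minutes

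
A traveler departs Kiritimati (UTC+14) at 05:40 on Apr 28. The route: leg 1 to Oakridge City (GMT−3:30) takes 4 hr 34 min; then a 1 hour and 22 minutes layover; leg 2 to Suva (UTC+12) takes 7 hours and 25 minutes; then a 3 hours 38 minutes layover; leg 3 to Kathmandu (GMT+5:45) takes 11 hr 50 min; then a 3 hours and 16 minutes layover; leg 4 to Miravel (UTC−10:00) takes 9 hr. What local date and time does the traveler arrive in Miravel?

22:45 on Apr 28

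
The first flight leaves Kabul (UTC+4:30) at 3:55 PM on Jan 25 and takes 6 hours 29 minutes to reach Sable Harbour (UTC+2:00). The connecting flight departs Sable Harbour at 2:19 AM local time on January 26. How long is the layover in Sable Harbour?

6 hours 25 minutes

Convert departure to UTC: 3:55 PM − 4:30 = 11:25 AM UTC on Jan 25.
Add 6 hours 29 minutes flight time → 5:54 PM UTC.
Sable Harbour is UTC+2:00, so local arrival = 5:54 PM + 2:00 = 7:54 PM on Jan 25.
Layover = 2:19 AM − 7:54 PM (+1 day) = 6 hours 25 minutes.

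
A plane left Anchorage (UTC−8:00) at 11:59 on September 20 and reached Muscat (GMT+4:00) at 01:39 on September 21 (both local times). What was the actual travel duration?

1 hour 40 minutes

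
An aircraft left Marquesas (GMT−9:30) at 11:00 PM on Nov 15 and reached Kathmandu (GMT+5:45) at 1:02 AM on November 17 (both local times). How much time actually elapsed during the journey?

Departure in UTC: 11:00 PM + 9:30 = 8:30 AM on Nov 16.
Arrival in UTC: 1:02 AM − 5:45 = 7:17 PM on Nov 16.
Elapsed = 7:17 PM − 8:30 AM = 10 hours 47 minutes.

10 hours 47 minutes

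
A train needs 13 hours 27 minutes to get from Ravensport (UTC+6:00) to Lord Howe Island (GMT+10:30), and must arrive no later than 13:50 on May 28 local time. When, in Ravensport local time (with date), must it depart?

Target arrival in UTC: 13:50 − 10:30 = 03:20 on May 28.
Subtract 13 hours 27 minutes → departure 13:53 UTC on May 27.
Ravensport is UTC+6:00: 13:53 + 6:00 = 19:53 on May 27.

19:53 on May 27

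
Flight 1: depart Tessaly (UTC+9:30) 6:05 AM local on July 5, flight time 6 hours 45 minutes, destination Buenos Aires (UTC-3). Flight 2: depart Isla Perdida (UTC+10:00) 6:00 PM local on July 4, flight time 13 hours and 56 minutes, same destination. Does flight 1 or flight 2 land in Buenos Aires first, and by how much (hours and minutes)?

Flight 1 in UTC: 6:05 AM − 9:30 = 8:35 PM on Jul 4.
+6 hours and 45 minutes → arrive 3:20 AM UTC on Jul 5.
Flight 2 in UTC: 6:00 PM − 10:00 = 8:00 AM on Jul 4.
+13 hours and 56 minutes → arrive 9:56 PM UTC on Jul 4.
Flight 2 lands earlier by 5 hours 24 minutes.

the second, by 5 hours 24 minutes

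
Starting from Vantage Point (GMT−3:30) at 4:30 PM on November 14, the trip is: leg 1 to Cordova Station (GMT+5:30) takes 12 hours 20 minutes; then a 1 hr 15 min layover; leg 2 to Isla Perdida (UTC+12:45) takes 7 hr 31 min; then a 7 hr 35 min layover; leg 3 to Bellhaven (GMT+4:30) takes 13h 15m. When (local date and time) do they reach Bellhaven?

6:26 PM on November 16

Convert departure to UTC: 4:30 PM + 3:30 = 8:00 PM UTC on Nov 14.
Add 12 hours and 20 minutes leg 1 → 8:20 AM UTC (Nov 15).
Add 1 hour and 15 minutes layover in Cordova Station → 9:35 AM UTC.
Add 7 hours 31 minutes leg 2 → 5:06 PM UTC.
Add 7 hours 35 minutes layover in Isla Perdida → 12:41 AM UTC (Nov 16).
Add 13 hours 15 minutes leg 3 → 1:56 PM UTC.
Bellhaven is UTC+4:30, so local arrival = 1:56 PM + 4:30 = 6:26 PM on Nov 16.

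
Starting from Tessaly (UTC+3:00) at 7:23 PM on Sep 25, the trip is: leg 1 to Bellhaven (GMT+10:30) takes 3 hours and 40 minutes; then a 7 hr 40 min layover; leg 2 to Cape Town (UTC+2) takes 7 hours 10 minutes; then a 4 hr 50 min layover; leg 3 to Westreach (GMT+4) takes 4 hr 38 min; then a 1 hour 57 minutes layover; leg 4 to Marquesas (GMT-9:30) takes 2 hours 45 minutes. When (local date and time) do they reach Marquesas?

3:33 PM on September 26

Convert departure to UTC: 7:23 PM − 3:00 = 4:23 PM UTC on Sep 25.
Add 3 hours and 40 minutes leg 1 → 8:03 PM UTC.
Add 7 hours and 40 minutes layover in Bellhaven → 3:43 AM UTC (Sep 26).
Add 7 hours 10 minutes leg 2 → 10:53 AM UTC.
Add 4 hours 50 minutes layover in Cape Town → 3:43 PM UTC.
Add 4 hours and 38 minutes leg 3 → 8:21 PM UTC.
Add 1 hour and 57 minutes layover in Westreach → 10:18 PM UTC.
Add 2 hours and 45 minutes leg 4 → 1:03 AM UTC (Sep 27).
Marquesas is UTC−9:30, so local arrival = 1:03 AM − 9:30 = 3:33 PM on Sep 26.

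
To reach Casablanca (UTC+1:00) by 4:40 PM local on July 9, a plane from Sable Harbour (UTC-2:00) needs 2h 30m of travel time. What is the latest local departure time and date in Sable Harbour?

11:10 AM on Jul 9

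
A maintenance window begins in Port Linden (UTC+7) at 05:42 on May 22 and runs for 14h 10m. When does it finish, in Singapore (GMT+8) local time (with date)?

Convert start to UTC: 05:42 − 7:00 = 22:42 UTC on May 21.
Add 14 hours and 10 minutes duration → 12:52 UTC (May 22).
Singapore is UTC+8:00, so local end time = 12:52 + 8:00 = 20:52 on May 22.

20:52 on May 22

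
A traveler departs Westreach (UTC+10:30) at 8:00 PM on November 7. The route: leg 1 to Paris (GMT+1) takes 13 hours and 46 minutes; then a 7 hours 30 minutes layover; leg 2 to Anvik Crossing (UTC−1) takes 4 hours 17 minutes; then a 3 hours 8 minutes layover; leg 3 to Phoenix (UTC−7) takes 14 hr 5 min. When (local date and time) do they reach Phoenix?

9:16 PM on Nov 8

Convert departure to UTC: 8:00 PM − 10:30 = 9:30 AM UTC on Nov 7.
Add 13 hours and 46 minutes leg 1 → 11:16 PM UTC.
Add 7 hours 30 minutes layover in Paris → 6:46 AM UTC (Nov 8).
Add 4 hours 17 minutes leg 2 → 11:03 AM UTC.
Add 3 hours 8 minutes layover in Anvik Crossing → 2:11 PM UTC.
Add 14 hours 5 minutes leg 3 → 4:16 AM UTC (Nov 9).
Phoenix is UTC−7:00, so local arrival = 4:16 AM − 7:00 = 9:16 PM on Nov 8.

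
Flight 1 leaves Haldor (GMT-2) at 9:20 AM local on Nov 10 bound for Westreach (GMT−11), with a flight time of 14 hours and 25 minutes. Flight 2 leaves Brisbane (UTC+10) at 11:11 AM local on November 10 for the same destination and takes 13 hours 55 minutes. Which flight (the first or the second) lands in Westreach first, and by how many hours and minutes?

the second, by 10 hours 39 minutes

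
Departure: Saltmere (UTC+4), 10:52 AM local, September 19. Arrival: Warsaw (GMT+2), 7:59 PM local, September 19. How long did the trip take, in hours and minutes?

11 hours 7 minutes

Departure in UTC: 10:52 AM − 4:00 = 6:52 AM on Sep 19.
Arrival in UTC: 7:59 PM − 2:00 = 5:59 PM on Sep 19.
Elapsed = 5:59 PM − 6:52 AM = 11 hours 7 minutes.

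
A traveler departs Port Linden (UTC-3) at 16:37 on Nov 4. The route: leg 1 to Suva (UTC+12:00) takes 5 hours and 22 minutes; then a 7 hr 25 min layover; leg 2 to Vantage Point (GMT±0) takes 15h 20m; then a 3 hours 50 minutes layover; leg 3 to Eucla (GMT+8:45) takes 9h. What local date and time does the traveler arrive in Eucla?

21:19 on November 6

Convert departure to UTC: 16:37 + 3:00 = 19:37 UTC on Nov 4.
Add 5 hours 22 minutes leg 1 → 00:59 UTC (Nov 5).
Add 7 hours and 25 minutes layover in Suva → 08:24 UTC.
Add 15 hours and 20 minutes leg 2 → 23:44 UTC.
Add 3 hours 50 minutes layover in Vantage Point → 03:34 UTC (Nov 6).
Add 9 hours leg 3 → 12:34 UTC.
Eucla is UTC+8:45, so local arrival = 12:34 + 8:45 = 21:19 on Nov 6.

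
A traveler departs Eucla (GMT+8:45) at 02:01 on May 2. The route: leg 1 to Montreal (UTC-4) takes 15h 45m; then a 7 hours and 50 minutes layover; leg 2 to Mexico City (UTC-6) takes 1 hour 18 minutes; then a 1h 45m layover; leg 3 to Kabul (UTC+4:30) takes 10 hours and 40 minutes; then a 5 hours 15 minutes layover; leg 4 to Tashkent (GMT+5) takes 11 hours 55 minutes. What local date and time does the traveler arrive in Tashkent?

04:44 on May 4

Convert departure to UTC: 02:01 − 8:45 = 17:16 UTC on May 1.
Add 15 hours and 45 minutes leg 1 → 09:01 UTC (May 2).
Add 7 hours 50 minutes layover in Montreal → 16:51 UTC.
Add 1 hour and 18 minutes leg 2 → 18:09 UTC.
Add 1 hour and 45 minutes layover in Mexico City → 19:54 UTC.
Add 10 hours 40 minutes leg 3 → 06:34 UTC (May 3).
Add 5 hours 15 minutes layover in Kabul → 11:49 UTC.
Add 11 hours and 55 minutes leg 4 → 23:44 UTC.
Tashkent is UTC+5:00, so local arrival = 23:44 + 5:00 = 04:44 on May 4.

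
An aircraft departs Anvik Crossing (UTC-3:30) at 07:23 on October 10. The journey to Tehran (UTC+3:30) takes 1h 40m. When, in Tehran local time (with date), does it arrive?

16:03 on Oct 10

Tehran is 7:00 ahead of Anvik Crossing.
After 1 hour 40 minutes it is 09:03 in Anvik Crossing.
Shift by the zone difference: 09:03 + 7:00 = 16:03 on Oct 10 in Tehran.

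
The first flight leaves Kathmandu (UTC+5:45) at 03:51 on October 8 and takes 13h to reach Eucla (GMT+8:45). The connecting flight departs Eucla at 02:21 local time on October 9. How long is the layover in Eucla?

Convert departure to UTC: 03:51 − 5:45 = 22:06 UTC on Oct 7.
Add 13 hours flight time → 11:06 UTC (Oct 8).
Eucla is UTC+8:45, so local arrival = 11:06 + 8:45 = 19:51 on Oct 8.
Layover = 02:21 − 19:51 (+1 day) = 6 hours 30 minutes.

6 hours 30 minutes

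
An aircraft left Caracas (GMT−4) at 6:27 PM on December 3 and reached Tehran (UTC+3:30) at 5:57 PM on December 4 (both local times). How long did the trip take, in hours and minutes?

16 hours

Departure in UTC: 6:27 PM + 4:00 = 10:27 PM on Dec 3.
Arrival in UTC: 5:57 PM − 3:30 = 2:27 PM on Dec 4.
Elapsed = 2:27 PM − 10:27 PM (+1 day) = 16 hours.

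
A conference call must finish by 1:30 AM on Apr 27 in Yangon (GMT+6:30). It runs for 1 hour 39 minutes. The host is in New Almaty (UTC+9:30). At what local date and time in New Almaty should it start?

2:51 AM on April 27

Target end time in UTC: 1:30 AM − 6:30 = 7:00 PM on Apr 26.
Subtract 1 hour and 39 minutes → start 5:21 PM UTC on Apr 26.
New Almaty is UTC+9:30: 5:21 PM + 9:30 = 2:51 AM on Apr 27.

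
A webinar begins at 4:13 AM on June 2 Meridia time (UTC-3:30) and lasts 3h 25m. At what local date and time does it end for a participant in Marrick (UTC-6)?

5:08 AM on Jun 2

Marrick is 2:30 behind Meridia.
After 3 hours 25 minutes it is 7:38 AM in Meridia.
Shift by the zone difference: 7:38 AM − 2:30 = 5:08 AM on Jun 2 in Marrick.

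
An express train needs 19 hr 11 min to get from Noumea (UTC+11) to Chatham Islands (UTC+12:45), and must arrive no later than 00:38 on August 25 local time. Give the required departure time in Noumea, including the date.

Target arrival in UTC: 00:38 − 12:45 = 11:53 on Aug 24.
Subtract 19 hours 11 minutes → departure 16:42 UTC on Aug 23.
Noumea is UTC+11:00: 16:42 + 11:00 = 03:42 on Aug 24.

03:42 on Aug 24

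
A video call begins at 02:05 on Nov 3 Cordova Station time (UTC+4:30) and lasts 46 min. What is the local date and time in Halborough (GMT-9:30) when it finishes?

12:51 on Nov 2

Convert start to UTC: 02:05 − 4:30 = 21:35 UTC on Nov 2.
Add 46 minutes duration → 22:21 UTC.
Halborough is UTC−9:30, so local end time = 22:21 − 9:30 = 12:51 on Nov 2.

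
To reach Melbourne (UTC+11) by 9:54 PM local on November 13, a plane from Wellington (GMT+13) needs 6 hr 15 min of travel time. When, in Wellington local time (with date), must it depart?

Target arrival in UTC: 9:54 PM − 11:00 = 10:54 AM on Nov 13.
Subtract 6 hours 15 minutes → departure 4:39 AM UTC on Nov 13.
Wellington is UTC+13:00: 4:39 AM + 13:00 = 5:39 PM on Nov 13.

5:39 PM on Nov 13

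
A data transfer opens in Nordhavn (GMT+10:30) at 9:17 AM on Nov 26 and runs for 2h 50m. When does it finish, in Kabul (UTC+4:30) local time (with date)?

Kabul is 6:00 behind Nordhavn.
After 2 hours and 50 minutes it is 12:07 PM in Nordhavn.
Shift by the zone difference: 12:07 PM − 6:00 = 6:07 AM on Nov 26 in Kabul.

6:07 AM on November 26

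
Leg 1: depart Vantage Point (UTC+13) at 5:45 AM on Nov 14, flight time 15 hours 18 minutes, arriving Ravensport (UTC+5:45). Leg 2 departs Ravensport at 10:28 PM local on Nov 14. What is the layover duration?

8 hours 40 minutes

Convert departure to UTC: 5:45 AM − 13:00 = 4:45 PM UTC on Nov 13.
Add 15 hours 18 minutes flight time → 8:03 AM UTC (Nov 14).
Ravensport is UTC+5:45, so local arrival = 8:03 AM + 5:45 = 1:48 PM on Nov 14.
Layover = 10:28 PM − 1:48 PM = 8 hours 40 minutes.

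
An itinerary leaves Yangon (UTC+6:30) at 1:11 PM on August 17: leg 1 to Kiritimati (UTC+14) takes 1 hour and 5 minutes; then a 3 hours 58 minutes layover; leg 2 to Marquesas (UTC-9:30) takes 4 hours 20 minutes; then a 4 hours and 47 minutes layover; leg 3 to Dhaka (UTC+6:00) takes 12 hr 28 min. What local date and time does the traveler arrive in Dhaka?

3:19 PM on August 18

Convert departure to UTC: 1:11 PM − 6:30 = 6:41 AM UTC on Aug 17.
Add 1 hour 5 minutes leg 1 → 7:46 AM UTC.
Add 3 hours and 58 minutes layover in Kiritimati → 11:44 AM UTC.
Add 4 hours and 20 minutes leg 2 → 4:04 PM UTC.
Add 4 hours and 47 minutes layover in Marquesas → 8:51 PM UTC.
Add 12 hours and 28 minutes leg 3 → 9:19 AM UTC (Aug 18).
Dhaka is UTC+6:00, so local arrival = 9:19 AM + 6:00 = 3:19 PM on Aug 18.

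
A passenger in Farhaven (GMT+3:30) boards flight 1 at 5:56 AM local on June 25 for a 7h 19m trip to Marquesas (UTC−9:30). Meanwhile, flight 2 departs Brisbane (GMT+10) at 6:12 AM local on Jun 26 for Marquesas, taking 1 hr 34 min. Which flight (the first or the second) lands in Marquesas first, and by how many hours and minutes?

Flight 1 in UTC: 5:56 AM − 3:30 = 2:26 AM on Jun 25.
+7 hours 19 minutes → arrive 9:45 AM UTC on Jun 25.
Flight 2 in UTC: 6:12 AM − 10:00 = 8:12 PM on Jun 25.
+1 hour 34 minutes → arrive 9:46 PM UTC on Jun 25.
Flight 1 lands earlier by 12 hours 1 minute.

the first, by 12 hours 1 minute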